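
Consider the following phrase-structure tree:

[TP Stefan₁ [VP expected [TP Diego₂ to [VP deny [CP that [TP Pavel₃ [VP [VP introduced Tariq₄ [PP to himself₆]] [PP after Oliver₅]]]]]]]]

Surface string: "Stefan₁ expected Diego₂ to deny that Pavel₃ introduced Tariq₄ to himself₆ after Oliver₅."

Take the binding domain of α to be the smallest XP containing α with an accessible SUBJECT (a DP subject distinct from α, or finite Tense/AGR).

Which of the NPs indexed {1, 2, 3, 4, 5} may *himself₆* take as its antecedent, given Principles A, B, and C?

*himself* is an anaphor, so Principle A applies: it must be bound in its binding domain.
Binding domain of *himself₆*: the embedded TP, whose subject is Pavel₃.
*Stefan₁* c-commands the anaphor but is outside its binding domain → cannot satisfy Principle A.
*Diego₂* c-commands the anaphor but is outside its binding domain → cannot satisfy Principle A.
*Pavel₃* c-commands the anaphor within its binding domain → licit binder.
*Tariq₄* c-commands the anaphor within its binding domain → licit binder.
*Oliver₅* does not c-command the anaphor → cannot bind it.

{3, 4}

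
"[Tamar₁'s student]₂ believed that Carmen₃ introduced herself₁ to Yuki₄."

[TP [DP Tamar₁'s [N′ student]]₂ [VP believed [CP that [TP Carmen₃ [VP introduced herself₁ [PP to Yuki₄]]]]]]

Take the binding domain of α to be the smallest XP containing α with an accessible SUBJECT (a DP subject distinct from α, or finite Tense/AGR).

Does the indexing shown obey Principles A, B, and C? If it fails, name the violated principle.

Principle A

The two coindexed NPs are *Tamar₁* and *herself₁*.
*herself₁* is an anaphor. Principle A requires it to be bound within its binding domain — the embedded TP, whose subject is Carmen₃.
Within that domain it is c-commanded by *Carmen₃*, which does not share its index.
*Tamar₁* does not c-command the anaphor at all.
The anaphor is unbound in its domain → Principle A violation.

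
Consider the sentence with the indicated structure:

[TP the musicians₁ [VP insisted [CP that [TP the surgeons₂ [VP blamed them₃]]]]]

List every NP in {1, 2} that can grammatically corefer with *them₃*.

{1}

*them* is a pronoun, so Principle B applies: it must be free in its binding domain.
Binding domain of *them₃*: the embedded TP, whose subject is the surgeons₂.
*the musicians₁* c-commands the pronoun but from outside its binding domain, and is not c-commanded by it → coindexation permitted.
*the surgeons₂* c-commands the pronoun within its binding domain → coindexation would violate Principle B.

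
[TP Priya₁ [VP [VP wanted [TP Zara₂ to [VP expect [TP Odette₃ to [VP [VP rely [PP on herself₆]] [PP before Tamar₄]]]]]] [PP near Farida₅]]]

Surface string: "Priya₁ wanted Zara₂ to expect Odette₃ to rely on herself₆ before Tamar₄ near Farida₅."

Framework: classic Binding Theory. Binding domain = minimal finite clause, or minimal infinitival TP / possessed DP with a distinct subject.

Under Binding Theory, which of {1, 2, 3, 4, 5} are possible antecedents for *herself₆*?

{3}

*herself* is an anaphor, so Principle A applies: it must be bound in its binding domain.
Binding domain of *herself₆*: the embedded TP, whose subject is Odette₃.
*Priya₁* c-commands the anaphor but is outside its binding domain → cannot satisfy Principle A.
*Zara₂* c-commands the anaphor but is outside its binding domain → cannot satisfy Principle A.
*Odette₃* c-commands the anaphor within its binding domain → licit binder.
*Tamar₄* does not c-command the anaphor → cannot bind it.
*Farida₅* does not c-command the anaphor → cannot bind it.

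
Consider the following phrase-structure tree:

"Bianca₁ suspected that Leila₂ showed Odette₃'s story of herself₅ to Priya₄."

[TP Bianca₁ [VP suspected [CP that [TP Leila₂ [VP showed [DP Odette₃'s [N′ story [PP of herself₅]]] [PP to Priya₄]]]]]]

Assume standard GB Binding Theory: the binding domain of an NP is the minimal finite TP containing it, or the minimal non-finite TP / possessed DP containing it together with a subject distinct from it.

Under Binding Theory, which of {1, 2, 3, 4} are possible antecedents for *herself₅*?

{3}

*herself* is an anaphor, so Principle A applies: it must be bound in its binding domain.
Binding domain of *herself₅*: the possessed DP, whose subject is Odette₃.
*Bianca₁* c-commands the anaphor but is outside its binding domain → cannot satisfy Principle A.
*Leila₂* c-commands the anaphor but is outside its binding domain → cannot satisfy Principle A.
*Odette₃* c-commands the anaphor within its binding domain → licit binder.
*Priya₄* does not c-command the anaphor → cannot bind it.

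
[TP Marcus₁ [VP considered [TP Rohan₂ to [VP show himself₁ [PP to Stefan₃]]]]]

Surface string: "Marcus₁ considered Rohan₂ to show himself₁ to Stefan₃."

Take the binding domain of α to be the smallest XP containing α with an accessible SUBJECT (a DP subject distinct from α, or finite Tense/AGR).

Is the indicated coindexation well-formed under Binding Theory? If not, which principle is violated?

The two coindexed NPs are *Marcus₁* and *himself₁*.
*himself₁* is an anaphor. Principle A requires it to be bound within its binding domain — the embedded TP, whose subject is Rohan₂.
Within that domain it is c-commanded by *Rohan₂*, which does not share its index.
*Marcus₁* does c-command the anaphor, but from outside its binding domain.
The anaphor is unbound in its domain → Principle A violation.

Principle A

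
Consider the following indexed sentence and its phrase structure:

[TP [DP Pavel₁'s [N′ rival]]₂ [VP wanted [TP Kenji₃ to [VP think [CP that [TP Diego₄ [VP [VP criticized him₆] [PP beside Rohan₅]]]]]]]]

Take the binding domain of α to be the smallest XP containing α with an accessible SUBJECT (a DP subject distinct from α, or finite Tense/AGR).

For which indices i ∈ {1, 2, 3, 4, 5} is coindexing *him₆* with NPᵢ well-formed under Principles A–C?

{1, 2, 3, 5}

*him* is a pronoun, so Principle B applies: it must be free in its binding domain.
Binding domain of *him₆*: the embedded TP, whose subject is Diego₄.
*Pavel₁* and the pronoun do not c-command one another → neither Principle B nor Principle C is at stake; coindexation permitted.
*[Pavel₁'s rival]₂* c-commands the pronoun but from outside its binding domain, and is not c-commanded by it → coindexation permitted.
*Kenji₃* c-commands the pronoun but from outside its binding domain, and is not c-commanded by it → coindexation permitted.
*Diego₄* c-commands the pronoun within its binding domain → coindexation would violate Principle B.
*Rohan₅* and the pronoun do not c-command one another → neither Principle B nor Principle C is at stake; coindexation permitted.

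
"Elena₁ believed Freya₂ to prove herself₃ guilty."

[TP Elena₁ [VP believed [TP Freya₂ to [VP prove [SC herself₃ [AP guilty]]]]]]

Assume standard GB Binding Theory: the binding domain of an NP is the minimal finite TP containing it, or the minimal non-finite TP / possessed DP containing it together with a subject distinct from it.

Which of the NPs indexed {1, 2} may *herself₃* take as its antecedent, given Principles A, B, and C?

*herself* is an anaphor, so Principle A applies: it must be bound in its binding domain.
Binding domain of *herself₃*: the embedded TP, whose subject is Freya₂.
*Elena₁* c-commands the anaphor but is outside its binding domain → cannot satisfy Principle A.
*Freya₂* c-commands the anaphor within its binding domain → licit binder.

{2}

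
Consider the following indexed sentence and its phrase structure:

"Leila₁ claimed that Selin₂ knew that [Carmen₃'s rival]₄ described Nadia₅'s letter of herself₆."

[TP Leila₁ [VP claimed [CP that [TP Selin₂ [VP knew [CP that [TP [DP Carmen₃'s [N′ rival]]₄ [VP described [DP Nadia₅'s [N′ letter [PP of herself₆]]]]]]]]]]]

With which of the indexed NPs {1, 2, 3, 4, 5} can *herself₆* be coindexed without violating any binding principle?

*herself* is an anaphor, so Principle A applies: it must be bound in its binding domain.
Binding domain of *herself₆*: the possessed DP, whose subject is Nadia₅.
*Leila₁* c-commands the anaphor but is outside its binding domain → cannot satisfy Principle A.
*Selin₂* c-commands the anaphor but is outside its binding domain → cannot satisfy Principle A.
*Carmen₃* does not c-command the anaphor → cannot bind it.
*[Carmen₃'s rival]₄* c-commands the anaphor but is outside its binding domain → cannot satisfy Principle A.
*Nadia₅* c-commands the anaphor within its binding domain → licit binder.

{5}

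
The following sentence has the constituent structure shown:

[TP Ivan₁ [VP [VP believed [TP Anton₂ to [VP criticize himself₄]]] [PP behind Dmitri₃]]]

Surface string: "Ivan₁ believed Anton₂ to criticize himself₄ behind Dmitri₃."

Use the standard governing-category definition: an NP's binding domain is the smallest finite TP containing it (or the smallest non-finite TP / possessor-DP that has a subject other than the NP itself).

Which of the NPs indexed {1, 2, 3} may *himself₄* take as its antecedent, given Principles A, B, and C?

{2}

*himself* is an anaphor, so Principle A applies: it must be bound in its binding domain.
Binding domain of *himself₄*: the embedded TP, whose subject is Anton₂.
*Ivan₁* c-commands the anaphor but is outside its binding domain → cannot satisfy Principle A.
*Anton₂* c-commands the anaphor within its binding domain → licit binder.
*Dmitri₃* does not c-command the anaphor → cannot bind it.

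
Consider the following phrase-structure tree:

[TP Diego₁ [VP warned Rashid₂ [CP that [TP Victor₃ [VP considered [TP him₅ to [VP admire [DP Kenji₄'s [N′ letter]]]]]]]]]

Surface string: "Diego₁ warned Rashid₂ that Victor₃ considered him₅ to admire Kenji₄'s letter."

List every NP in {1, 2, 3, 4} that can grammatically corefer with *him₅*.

*him* is a pronoun, so Principle B applies: it must be free in its binding domain.
Binding domain of *him₅*: the embedded TP, whose subject is Victor₃.
*Diego₁* c-commands the pronoun but from outside its binding domain, and is not c-commanded by it → coindexation permitted.
*Rashid₂* c-commands the pronoun but from outside its binding domain, and is not c-commanded by it → coindexation permitted.
*Victor₃* c-commands the pronoun within its binding domain → coindexation would violate Principle B.
*Kenji₄*: the pronoun c-commands this R-expression → coindexation would violate Principle C on *Kenji₄*.

{1, 2}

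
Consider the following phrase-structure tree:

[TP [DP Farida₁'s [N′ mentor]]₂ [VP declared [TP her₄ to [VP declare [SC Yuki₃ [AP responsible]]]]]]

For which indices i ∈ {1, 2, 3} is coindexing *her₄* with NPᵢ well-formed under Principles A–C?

{1}

*her* is a pronoun, so Principle B applies: it must be free in its binding domain.
Binding domain of *her₄*: the matrix TP, whose subject is [Farida₁'s mentor]₂.
*Farida₁* and the pronoun do not c-command one another → neither Principle B nor Principle C is at stake; coindexation permitted.
*[Farida₁'s mentor]₂* c-commands the pronoun within its binding domain → coindexation would violate Principle B.
*Yuki₃*: the pronoun c-commands this R-expression → coindexation would violate Principle C on *Yuki₃*.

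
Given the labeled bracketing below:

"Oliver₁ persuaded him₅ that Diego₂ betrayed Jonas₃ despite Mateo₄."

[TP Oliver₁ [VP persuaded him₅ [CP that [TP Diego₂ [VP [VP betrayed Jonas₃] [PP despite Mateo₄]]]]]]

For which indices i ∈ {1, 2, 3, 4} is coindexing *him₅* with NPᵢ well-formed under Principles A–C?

none

*him* is a pronoun, so Principle B applies: it must be free in its binding domain.
Binding domain of *him₅*: the matrix TP, whose subject is Oliver₁.
*Oliver₁* c-commands the pronoun within its binding domain → coindexation would violate Principle B.
*Diego₂*: the pronoun c-commands this R-expression → coindexation would violate Principle C on *Diego₂*.
*Jonas₃*: the pronoun c-commands this R-expression → coindexation would violate Principle C on *Jonas₃*.
*Mateo₄*: the pronoun c-commands this R-expression → coindexation would violate Principle C on *Mateo₄*.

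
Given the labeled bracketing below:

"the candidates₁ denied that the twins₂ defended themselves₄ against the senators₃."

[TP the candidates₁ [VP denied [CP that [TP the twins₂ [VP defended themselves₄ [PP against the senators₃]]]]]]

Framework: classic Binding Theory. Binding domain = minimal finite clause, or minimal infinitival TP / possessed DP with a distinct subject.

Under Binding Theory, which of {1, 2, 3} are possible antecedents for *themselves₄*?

*themselves* is an anaphor, so Principle A applies: it must be bound in its binding domain.
Binding domain of *themselves₄*: the embedded TP, whose subject is the twins₂.
*the candidates₁* c-commands the anaphor but is outside its binding domain → cannot satisfy Principle A.
*the twins₂* c-commands the anaphor within its binding domain → licit binder.
*the senators₃* does not c-command the anaphor → cannot bind it.

{2}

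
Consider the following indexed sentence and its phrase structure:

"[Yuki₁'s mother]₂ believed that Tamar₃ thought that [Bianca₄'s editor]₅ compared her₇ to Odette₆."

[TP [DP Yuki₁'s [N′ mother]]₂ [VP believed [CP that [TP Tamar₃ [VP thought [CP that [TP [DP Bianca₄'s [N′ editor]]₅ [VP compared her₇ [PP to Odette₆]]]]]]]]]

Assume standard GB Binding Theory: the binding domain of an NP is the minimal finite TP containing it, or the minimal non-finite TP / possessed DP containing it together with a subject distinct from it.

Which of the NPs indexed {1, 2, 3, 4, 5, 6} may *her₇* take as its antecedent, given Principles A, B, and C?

{1, 2, 3, 4}

*her* is a pronoun, so Principle B applies: it must be free in its binding domain.
Binding domain of *her₇*: the embedded TP, whose subject is [Bianca₄'s editor]₅.
*Yuki₁* and the pronoun do not c-command one another → neither Principle B nor Principle C is at stake; coindexation permitted.
*[Yuki₁'s mother]₂* c-commands the pronoun but from outside its binding domain, and is not c-commanded by it → coindexation permitted.
*Tamar₃* c-commands the pronoun but from outside its binding domain, and is not c-commanded by it → coindexation permitted.
*Bianca₄* and the pronoun do not c-command one another → neither Principle B nor Principle C is at stake; coindexation permitted.
*[Bianca₄'s editor]₅* c-commands the pronoun within its binding domain → coindexation would violate Principle B.
*Odette₆*: the pronoun c-commands this R-expression → coindexation would violate Principle C on *Odette₆*.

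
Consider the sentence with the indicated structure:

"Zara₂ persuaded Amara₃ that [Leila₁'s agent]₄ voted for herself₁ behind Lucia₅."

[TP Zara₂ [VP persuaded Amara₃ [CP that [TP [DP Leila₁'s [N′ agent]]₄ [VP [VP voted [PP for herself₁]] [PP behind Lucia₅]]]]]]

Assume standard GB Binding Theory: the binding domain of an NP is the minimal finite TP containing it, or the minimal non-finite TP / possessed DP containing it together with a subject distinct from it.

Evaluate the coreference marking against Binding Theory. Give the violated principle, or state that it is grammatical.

The two coindexed NPs are *Leila₁* and *herself₁*.
*herself₁* is an anaphor. Principle A requires it to be bound within its binding domain — the embedded TP, whose subject is [Leila₁'s agent]₄.
Within that domain it is c-commanded by *[Leila₁'s agent]₄*, which does not share its index.
*Leila₁* does not c-command the anaphor at all.
The anaphor is unbound in its domain → Principle A violation.

Principle A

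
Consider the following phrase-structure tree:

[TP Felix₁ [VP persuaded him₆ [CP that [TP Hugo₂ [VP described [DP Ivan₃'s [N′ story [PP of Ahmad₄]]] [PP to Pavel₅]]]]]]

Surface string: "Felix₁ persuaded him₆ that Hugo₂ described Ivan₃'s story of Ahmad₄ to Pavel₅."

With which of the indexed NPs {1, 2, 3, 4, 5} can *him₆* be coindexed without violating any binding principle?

*him* is a pronoun, so Principle B applies: it must be free in its binding domain.
Binding domain of *him₆*: the matrix TP, whose subject is Felix₁.
*Felix₁* c-commands the pronoun within its binding domain → coindexation would violate Principle B.
*Hugo₂*: the pronoun c-commands this R-expression → coindexation would violate Principle C on *Hugo₂*.
*Ivan₃*: the pronoun c-commands this R-expression → coindexation would violate Principle C on *Ivan₃*.
*Ahmad₄*: the pronoun c-commands this R-expression → coindexation would violate Principle C on *Ahmad₄*.
*Pavel₅*: the pronoun c-commands this R-expression → coindexation would violate Principle C on *Pavel₅*.

none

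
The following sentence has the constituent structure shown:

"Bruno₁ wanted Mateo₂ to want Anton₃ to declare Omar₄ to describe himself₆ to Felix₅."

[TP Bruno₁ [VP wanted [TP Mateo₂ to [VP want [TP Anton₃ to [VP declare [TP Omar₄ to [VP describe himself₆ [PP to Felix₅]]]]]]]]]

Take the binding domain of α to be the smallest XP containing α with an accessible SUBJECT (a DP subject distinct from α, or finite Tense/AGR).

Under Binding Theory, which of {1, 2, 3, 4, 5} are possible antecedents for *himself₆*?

*himself* is an anaphor, so Principle A applies: it must be bound in its binding domain.
Binding domain of *himself₆*: the embedded TP, whose subject is Omar₄.
*Bruno₁* c-commands the anaphor but is outside its binding domain → cannot satisfy Principle A.
*Mateo₂* c-commands the anaphor but is outside its binding domain → cannot satisfy Principle A.
*Anton₃* c-commands the anaphor but is outside its binding domain → cannot satisfy Principle A.
*Omar₄* c-commands the anaphor within its binding domain → licit binder.
*Felix₅* does not c-command the anaphor → cannot bind it.

{4}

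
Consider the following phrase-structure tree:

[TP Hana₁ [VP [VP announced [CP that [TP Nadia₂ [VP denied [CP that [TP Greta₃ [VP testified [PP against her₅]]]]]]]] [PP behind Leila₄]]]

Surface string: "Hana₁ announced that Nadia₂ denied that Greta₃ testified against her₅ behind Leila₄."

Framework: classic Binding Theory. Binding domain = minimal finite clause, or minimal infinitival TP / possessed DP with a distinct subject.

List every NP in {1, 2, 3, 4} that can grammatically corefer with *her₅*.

*her* is a pronoun, so Principle B applies: it must be free in its binding domain.
Binding domain of *her₅*: the embedded TP, whose subject is Greta₃.
*Hana₁* c-commands the pronoun but from outside its binding domain, and is not c-commanded by it → coindexation permitted.
*Nadia₂* c-commands the pronoun but from outside its binding domain, and is not c-commanded by it → coindexation permitted.
*Greta₃* c-commands the pronoun within its binding domain → coindexation would violate Principle B.
*Leila₄* and the pronoun do not c-command one another → neither Principle B nor Principle C is at stake; coindexation permitted.

{1, 2, 4}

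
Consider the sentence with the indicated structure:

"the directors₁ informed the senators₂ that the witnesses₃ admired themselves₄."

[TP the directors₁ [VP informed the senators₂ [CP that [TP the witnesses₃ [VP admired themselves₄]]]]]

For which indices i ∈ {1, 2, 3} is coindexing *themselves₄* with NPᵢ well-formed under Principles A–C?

*themselves* is an anaphor, so Principle A applies: it must be bound in its binding domain.
Binding domain of *themselves₄*: the embedded TP, whose subject is the witnesses₃.
*the directors₁* c-commands the anaphor but is outside its binding domain → cannot satisfy Principle A.
*the senators₂* c-commands the anaphor but is outside its binding domain → cannot satisfy Principle A.
*the witnesses₃* c-commands the anaphor within its binding domain → licit binder.

{3}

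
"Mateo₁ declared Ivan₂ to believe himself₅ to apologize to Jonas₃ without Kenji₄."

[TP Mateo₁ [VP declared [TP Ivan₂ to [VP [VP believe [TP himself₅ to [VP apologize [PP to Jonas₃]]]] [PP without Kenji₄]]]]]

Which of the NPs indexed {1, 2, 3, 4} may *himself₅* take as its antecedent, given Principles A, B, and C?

{2}

*himself* is an anaphor, so Principle A applies: it must be bound in its binding domain.
Binding domain of *himself₅*: the embedded TP, whose subject is Ivan₂.
*Mateo₁* c-commands the anaphor but is outside its binding domain → cannot satisfy Principle A.
*Ivan₂* c-commands the anaphor within its binding domain → licit binder.
*Jonas₃* does not c-command the anaphor → cannot bind it.
*Kenji₄* does not c-command the anaphor → cannot bind it.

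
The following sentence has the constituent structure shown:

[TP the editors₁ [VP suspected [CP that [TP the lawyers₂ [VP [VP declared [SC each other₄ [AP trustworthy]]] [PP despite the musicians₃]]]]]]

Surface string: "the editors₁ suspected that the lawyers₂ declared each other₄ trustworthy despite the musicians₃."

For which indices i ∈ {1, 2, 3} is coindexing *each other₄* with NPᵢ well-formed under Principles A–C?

{2}

*each other* is an anaphor, so Principle A applies: it must be bound in its binding domain.
Binding domain of *each other₄*: the embedded TP, whose subject is the lawyers₂.
*the editors₁* c-commands the anaphor but is outside its binding domain → cannot satisfy Principle A.
*the lawyers₂* c-commands the anaphor within its binding domain → licit binder.
*the musicians₃* does not c-command the anaphor → cannot bind it.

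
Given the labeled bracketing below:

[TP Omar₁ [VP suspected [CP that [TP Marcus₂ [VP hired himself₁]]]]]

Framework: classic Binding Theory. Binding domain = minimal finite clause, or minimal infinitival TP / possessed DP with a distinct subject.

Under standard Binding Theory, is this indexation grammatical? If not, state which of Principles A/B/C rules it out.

The two coindexed NPs are *Omar₁* and *himself₁*.
*himself₁* is an anaphor. Principle A requires it to be bound within its binding domain — the embedded TP, whose subject is Marcus₂.
Within that domain it is c-commanded by *Marcus₂*, which does not share its index.
*Omar₁* does c-command the anaphor, but from outside its binding domain.
The anaphor is unbound in its domain → Principle A violation.

Principle A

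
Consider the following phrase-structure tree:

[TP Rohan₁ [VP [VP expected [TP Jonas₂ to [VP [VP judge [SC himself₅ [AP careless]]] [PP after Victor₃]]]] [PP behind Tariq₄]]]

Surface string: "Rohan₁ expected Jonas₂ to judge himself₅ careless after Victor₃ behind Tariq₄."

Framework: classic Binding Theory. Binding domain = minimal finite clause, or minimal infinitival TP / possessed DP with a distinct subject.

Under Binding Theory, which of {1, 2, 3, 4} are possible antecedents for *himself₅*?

{2}

*himself* is an anaphor, so Principle A applies: it must be bound in its binding domain.
Binding domain of *himself₅*: the embedded TP, whose subject is Jonas₂.
*Rohan₁* c-commands the anaphor but is outside its binding domain → cannot satisfy Principle A.
*Jonas₂* c-commands the anaphor within its binding domain → licit binder.
*Victor₃* does not c-command the anaphor → cannot bind it.
*Tariq₄* does not c-command the anaphor → cannot bind it.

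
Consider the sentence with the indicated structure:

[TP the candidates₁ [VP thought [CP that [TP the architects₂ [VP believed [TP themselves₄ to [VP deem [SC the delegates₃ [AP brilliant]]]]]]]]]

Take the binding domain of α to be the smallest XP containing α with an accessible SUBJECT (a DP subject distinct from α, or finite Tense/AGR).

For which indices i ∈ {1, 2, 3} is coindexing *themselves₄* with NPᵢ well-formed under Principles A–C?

{2}

*themselves* is an anaphor, so Principle A applies: it must be bound in its binding domain.
Binding domain of *themselves₄*: the embedded TP, whose subject is the architects₂.
*the candidates₁* c-commands the anaphor but is outside its binding domain → cannot satisfy Principle A.
*the architects₂* c-commands the anaphor within its binding domain → licit binder.
*the delegates₃* does not c-command the anaphor → cannot bind it.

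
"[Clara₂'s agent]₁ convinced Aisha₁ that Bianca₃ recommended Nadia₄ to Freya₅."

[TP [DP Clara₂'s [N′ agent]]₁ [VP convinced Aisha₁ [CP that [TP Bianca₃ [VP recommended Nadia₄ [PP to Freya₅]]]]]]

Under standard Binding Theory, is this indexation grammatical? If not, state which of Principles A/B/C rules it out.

Principle C

The two coindexed NPs are *[Clara₂'s agent]₁* and *Aisha₁*.
*Aisha₁* is an R-expression. Principle C requires it to be free everywhere.
*[Clara₂'s agent]₁* c-commands it and carries the same index.
The R-expression is bound → Principle C violation.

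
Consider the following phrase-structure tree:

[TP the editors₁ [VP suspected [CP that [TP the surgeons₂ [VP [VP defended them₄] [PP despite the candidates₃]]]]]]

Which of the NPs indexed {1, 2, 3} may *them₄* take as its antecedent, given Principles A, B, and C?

{1, 3}

*them* is a pronoun, so Principle B applies: it must be free in its binding domain.
Binding domain of *them₄*: the embedded TP, whose subject is the surgeons₂.
*the editors₁* c-commands the pronoun but from outside its binding domain, and is not c-commanded by it → coindexation permitted.
*the surgeons₂* c-commands the pronoun within its binding domain → coindexation would violate Principle B.
*the candidates₃* and the pronoun do not c-command one another → neither Principle B nor Principle C is at stake; coindexation permitted.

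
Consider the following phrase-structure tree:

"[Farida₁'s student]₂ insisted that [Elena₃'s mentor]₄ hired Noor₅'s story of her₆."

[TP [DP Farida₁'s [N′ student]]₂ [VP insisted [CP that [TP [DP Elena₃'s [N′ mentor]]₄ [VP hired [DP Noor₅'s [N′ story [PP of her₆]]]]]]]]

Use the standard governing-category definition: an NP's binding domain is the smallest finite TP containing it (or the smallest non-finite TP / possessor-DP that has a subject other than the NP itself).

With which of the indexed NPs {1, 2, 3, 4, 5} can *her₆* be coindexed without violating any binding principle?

*her* is a pronoun, so Principle B applies: it must be free in its binding domain.
Binding domain of *her₆*: the possessed DP, whose subject is Noor₅.
*Farida₁* and the pronoun do not c-command one another → neither Principle B nor Principle C is at stake; coindexation permitted.
*[Farida₁'s student]₂* c-commands the pronoun but from outside its binding domain, and is not c-commanded by it → coindexation permitted.
*Elena₃* and the pronoun do not c-command one another → neither Principle B nor Principle C is at stake; coindexation permitted.
*[Elena₃'s mentor]₄* c-commands the pronoun but from outside its binding domain, and is not c-commanded by it → coindexation permitted.
*Noor₅* c-commands the pronoun within its binding domain → coindexation would violate Principle B.

{1, 2, 3, 4}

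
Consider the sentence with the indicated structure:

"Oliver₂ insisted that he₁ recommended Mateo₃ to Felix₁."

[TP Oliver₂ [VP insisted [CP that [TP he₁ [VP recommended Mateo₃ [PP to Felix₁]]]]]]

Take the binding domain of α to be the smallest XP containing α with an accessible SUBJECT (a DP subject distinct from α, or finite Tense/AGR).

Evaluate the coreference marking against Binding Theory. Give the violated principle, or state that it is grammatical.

Principle C

The two coindexed NPs are *he₁* and *Felix₁*.
*Felix₁* is an R-expression. Principle C requires it to be free everywhere.
*he₁* c-commands it and carries the same index.
The R-expression is bound → Principle C violation.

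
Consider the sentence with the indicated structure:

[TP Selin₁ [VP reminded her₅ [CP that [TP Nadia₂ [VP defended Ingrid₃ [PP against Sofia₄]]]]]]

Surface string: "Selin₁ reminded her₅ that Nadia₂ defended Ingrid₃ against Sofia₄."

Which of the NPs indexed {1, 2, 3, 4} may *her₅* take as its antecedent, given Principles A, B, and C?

*her* is a pronoun, so Principle B applies: it must be free in its binding domain.
Binding domain of *her₅*: the matrix TP, whose subject is Selin₁.
*Selin₁* c-commands the pronoun within its binding domain → coindexation would violate Principle B.
*Nadia₂*: the pronoun c-commands this R-expression → coindexation would violate Principle C on *Nadia₂*.
*Ingrid₃*: the pronoun c-commands this R-expression → coindexation would violate Principle C on *Ingrid₃*.
*Sofia₄*: the pronoun c-commands this R-expression → coindexation would violate Principle C on *Sofia₄*.

none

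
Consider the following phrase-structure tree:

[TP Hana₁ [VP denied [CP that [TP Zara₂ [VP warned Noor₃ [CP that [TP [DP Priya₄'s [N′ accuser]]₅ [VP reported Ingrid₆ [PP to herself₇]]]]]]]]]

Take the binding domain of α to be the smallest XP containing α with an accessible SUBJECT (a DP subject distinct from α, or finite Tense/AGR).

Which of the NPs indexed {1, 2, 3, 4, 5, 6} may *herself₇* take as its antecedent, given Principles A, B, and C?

*herself* is an anaphor, so Principle A applies: it must be bound in its binding domain.
Binding domain of *herself₇*: the embedded TP, whose subject is [Priya₄'s accuser]₅.
*Hana₁* c-commands the anaphor but is outside its binding domain → cannot satisfy Principle A.
*Zara₂* c-commands the anaphor but is outside its binding domain → cannot satisfy Principle A.
*Noor₃* c-commands the anaphor but is outside its binding domain → cannot satisfy Principle A.
*Priya₄* does not c-command the anaphor → cannot bind it.
*[Priya₄'s accuser]₅* c-commands the anaphor within its binding domain → licit binder.
*Ingrid₆* c-commands the anaphor within its binding domain → licit binder.

{5, 6}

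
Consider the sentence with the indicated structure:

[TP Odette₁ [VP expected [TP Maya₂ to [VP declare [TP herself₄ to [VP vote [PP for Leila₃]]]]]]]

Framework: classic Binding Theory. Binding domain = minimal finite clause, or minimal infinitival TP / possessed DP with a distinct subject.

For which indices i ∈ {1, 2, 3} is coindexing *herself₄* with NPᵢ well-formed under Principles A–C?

*herself* is an anaphor, so Principle A applies: it must be bound in its binding domain.
Binding domain of *herself₄*: the embedded TP, whose subject is Maya₂.
*Odette₁* c-commands the anaphor but is outside its binding domain → cannot satisfy Principle A.
*Maya₂* c-commands the anaphor within its binding domain → licit binder.
*Leila₃* does not c-command the anaphor → cannot bind it.

{2}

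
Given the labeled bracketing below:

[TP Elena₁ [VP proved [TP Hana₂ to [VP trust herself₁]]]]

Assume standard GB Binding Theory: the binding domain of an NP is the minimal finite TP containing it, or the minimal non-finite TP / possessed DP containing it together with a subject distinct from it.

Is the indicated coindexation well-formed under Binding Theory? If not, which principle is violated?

Principle A

The two coindexed NPs are *Elena₁* and *herself₁*.
*herself₁* is an anaphor. Principle A requires it to be bound within its binding domain — the embedded TP, whose subject is Hana₂.
Within that domain it is c-commanded by *Hana₂*, which does not share its index.
*Elena₁* does c-command the anaphor, but from outside its binding domain.
The anaphor is unbound in its domain → Principle A violation.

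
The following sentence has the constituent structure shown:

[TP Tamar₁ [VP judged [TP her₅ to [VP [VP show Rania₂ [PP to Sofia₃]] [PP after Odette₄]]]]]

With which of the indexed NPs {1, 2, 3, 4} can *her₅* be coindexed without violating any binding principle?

*her* is a pronoun, so Principle B applies: it must be free in its binding domain.
Binding domain of *her₅*: the matrix TP, whose subject is Tamar₁.
*Tamar₁* c-commands the pronoun within its binding domain → coindexation would violate Principle B.
*Rania₂*: the pronoun c-commands this R-expression → coindexation would violate Principle C on *Rania₂*.
*Sofia₃*: the pronoun c-commands this R-expression → coindexation would violate Principle C on *Sofia₃*.
*Odette₄*: the pronoun c-commands this R-expression → coindexation would violate Principle C on *Odette₄*.

none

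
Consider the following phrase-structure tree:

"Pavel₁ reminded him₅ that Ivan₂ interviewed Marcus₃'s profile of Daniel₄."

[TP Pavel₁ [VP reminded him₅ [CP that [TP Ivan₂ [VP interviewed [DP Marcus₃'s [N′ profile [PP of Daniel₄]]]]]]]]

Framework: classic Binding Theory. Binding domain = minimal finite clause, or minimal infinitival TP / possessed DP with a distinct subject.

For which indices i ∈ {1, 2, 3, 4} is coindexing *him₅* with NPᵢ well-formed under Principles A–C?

*him* is a pronoun, so Principle B applies: it must be free in its binding domain.
Binding domain of *him₅*: the matrix TP, whose subject is Pavel₁.
*Pavel₁* c-commands the pronoun within its binding domain → coindexation would violate Principle B.
*Ivan₂*: the pronoun c-commands this R-expression → coindexation would violate Principle C on *Ivan₂*.
*Marcus₃*: the pronoun c-commands this R-expression → coindexation would violate Principle C on *Marcus₃*.
*Daniel₄*: the pronoun c-commands this R-expression → coindexation would violate Principle C on *Daniel₄*.

none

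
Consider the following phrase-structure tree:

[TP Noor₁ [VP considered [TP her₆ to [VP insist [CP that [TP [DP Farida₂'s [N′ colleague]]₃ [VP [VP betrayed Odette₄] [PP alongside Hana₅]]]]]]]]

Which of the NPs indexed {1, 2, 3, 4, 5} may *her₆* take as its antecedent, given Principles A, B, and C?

none

*her* is a pronoun, so Principle B applies: it must be free in its binding domain.
Binding domain of *her₆*: the matrix TP, whose subject is Noor₁.
*Noor₁* c-commands the pronoun within its binding domain → coindexation would violate Principle B.
*Farida₂*: the pronoun c-commands this R-expression → coindexation would violate Principle C on *Farida₂*.
*[Farida₂'s colleague]₃*: the pronoun c-commands this R-expression → coindexation would violate Principle C on *[Farida₂'s colleague]₃*.
*Odette₄*: the pronoun c-commands this R-expression → coindexation would violate Principle C on *Odette₄*.
*Hana₅*: the pronoun c-commands this R-expression → coindexation would violate Principle C on *Hana₅*.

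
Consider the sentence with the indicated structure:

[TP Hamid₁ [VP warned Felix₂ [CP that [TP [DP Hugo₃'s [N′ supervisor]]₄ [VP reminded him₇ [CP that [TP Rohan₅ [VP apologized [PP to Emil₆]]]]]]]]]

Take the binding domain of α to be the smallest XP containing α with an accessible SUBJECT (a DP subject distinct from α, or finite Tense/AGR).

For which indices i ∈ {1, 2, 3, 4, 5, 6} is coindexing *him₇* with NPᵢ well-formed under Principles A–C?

*him* is a pronoun, so Principle B applies: it must be free in its binding domain.
Binding domain of *him₇*: the embedded TP, whose subject is [Hugo₃'s supervisor]₄.
*Hamid₁* c-commands the pronoun but from outside its binding domain, and is not c-commanded by it → coindexation permitted.
*Felix₂* c-commands the pronoun but from outside its binding domain, and is not c-commanded by it → coindexation permitted.
*Hugo₃* and the pronoun do not c-command one another → neither Principle B nor Principle C is at stake; coindexation permitted.
*[Hugo₃'s supervisor]₄* c-commands the pronoun within its binding domain → coindexation would violate Principle B.
*Rohan₅*: the pronoun c-commands this R-expression → coindexation would violate Principle C on *Rohan₅*.
*Emil₆*: the pronoun c-commands this R-expression → coindexation would violate Principle C on *Emil₆*.

{1, 2, 3}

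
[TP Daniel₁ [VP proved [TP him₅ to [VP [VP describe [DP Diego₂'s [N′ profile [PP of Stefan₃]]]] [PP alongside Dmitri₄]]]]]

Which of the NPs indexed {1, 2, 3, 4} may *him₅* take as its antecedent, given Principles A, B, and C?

*him* is a pronoun, so Principle B applies: it must be free in its binding domain.
Binding domain of *him₅*: the matrix TP, whose subject is Daniel₁.
*Daniel₁* c-commands the pronoun within its binding domain → coindexation would violate Principle B.
*Diego₂*: the pronoun c-commands this R-expression → coindexation would violate Principle C on *Diego₂*.
*Stefan₃*: the pronoun c-commands this R-expression → coindexation would violate Principle C on *Stefan₃*.
*Dmitri₄*: the pronoun c-commands this R-expression → coindexation would violate Principle C on *Dmitri₄*.

none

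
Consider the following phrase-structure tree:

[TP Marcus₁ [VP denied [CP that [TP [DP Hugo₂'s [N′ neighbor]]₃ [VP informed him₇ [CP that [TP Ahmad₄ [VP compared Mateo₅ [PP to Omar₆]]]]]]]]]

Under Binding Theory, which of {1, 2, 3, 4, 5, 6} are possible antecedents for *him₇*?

{1, 2}

*him* is a pronoun, so Principle B applies: it must be free in its binding domain.
Binding domain of *him₇*: the embedded TP, whose subject is [Hugo₂'s neighbor]₃.
*Marcus₁* c-commands the pronoun but from outside its binding domain, and is not c-commanded by it → coindexation permitted.
*Hugo₂* and the pronoun do not c-command one another → neither Principle B nor Principle C is at stake; coindexation permitted.
*[Hugo₂'s neighbor]₃* c-commands the pronoun within its binding domain → coindexation would violate Principle B.
*Ahmad₄*: the pronoun c-commands this R-expression → coindexation would violate Principle C on *Ahmad₄*.
*Mateo₅*: the pronoun c-commands this R-expression → coindexation would violate Principle C on *Mateo₅*.
*Omar₆*: the pronoun c-commands this R-expression → coindexation would violate Principle C on *Omar₆*.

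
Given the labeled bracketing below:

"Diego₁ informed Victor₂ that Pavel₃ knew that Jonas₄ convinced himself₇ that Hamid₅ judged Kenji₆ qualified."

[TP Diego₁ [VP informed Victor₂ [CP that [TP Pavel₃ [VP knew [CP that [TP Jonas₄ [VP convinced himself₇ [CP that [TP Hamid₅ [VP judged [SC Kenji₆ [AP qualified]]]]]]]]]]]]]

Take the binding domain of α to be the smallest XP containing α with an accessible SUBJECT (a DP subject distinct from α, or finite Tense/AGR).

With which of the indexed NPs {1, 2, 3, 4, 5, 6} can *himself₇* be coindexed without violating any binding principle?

{4}

*himself* is an anaphor, so Principle A applies: it must be bound in its binding domain.
Binding domain of *himself₇*: the embedded TP, whose subject is Jonas₄.
*Diego₁* c-commands the anaphor but is outside its binding domain → cannot satisfy Principle A.
*Victor₂* c-commands the anaphor but is outside its binding domain → cannot satisfy Principle A.
*Pavel₃* c-commands the anaphor but is outside its binding domain → cannot satisfy Principle A.
*Jonas₄* c-commands the anaphor within its binding domain → licit binder.
*Hamid₅* does not c-command the anaphor → cannot bind it.
*Kenji₆* does not c-command the anaphor → cannot bind it.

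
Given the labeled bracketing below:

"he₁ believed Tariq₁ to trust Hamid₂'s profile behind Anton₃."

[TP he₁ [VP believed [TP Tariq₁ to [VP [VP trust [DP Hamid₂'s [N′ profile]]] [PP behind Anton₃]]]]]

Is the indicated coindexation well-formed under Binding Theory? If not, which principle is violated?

The two coindexed NPs are *he₁* and *Tariq₁*.
*Tariq₁* is an R-expression. Principle C requires it to be free everywhere.
*he₁* c-commands it and carries the same index.
The R-expression is bound → Principle C violation.

Principle C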